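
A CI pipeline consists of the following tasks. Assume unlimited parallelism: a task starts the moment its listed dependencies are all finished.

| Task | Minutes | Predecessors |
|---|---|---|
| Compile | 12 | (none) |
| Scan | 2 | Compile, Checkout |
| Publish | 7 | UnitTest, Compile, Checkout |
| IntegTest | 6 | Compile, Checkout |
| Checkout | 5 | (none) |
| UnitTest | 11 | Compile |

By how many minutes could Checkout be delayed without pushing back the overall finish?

18

Compile→UnitTest→Publish = 12+11+7 = 30 sets the makespan at 30 minutes.
Checkout finishes as early as 5 and must finish by 23.
So Checkout can slip 23 − 5 = 18 minutes.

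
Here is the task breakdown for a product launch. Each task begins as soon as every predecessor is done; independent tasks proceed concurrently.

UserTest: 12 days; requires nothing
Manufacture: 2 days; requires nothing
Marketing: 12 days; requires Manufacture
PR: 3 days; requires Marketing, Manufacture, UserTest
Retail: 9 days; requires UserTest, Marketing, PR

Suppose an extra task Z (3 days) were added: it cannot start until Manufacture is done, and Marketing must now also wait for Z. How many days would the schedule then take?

Originally the schedule takes 26 days.
With Z inserted, Marketing now waits for max(Manufacture, Z).
New critical path: Manufacture→Z→Marketing→PR→Retail = 2+3+12+3+9 = 29 ⇒ 29 days.

29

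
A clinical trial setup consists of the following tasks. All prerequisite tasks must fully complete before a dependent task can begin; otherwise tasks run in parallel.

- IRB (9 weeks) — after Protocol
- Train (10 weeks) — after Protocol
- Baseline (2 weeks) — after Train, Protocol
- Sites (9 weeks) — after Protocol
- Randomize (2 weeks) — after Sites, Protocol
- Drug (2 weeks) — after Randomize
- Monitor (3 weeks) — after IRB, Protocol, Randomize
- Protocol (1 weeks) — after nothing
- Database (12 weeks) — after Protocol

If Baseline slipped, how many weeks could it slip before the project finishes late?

2

The longest chain is Protocol→Sites→Randomize→Monitor = 1+9+2+3 = 15; overall finish 15 weeks.
Baseline finishes as early as 13 and must finish by 15.
Slack of Baseline = 13 − 11 = 2 weeks.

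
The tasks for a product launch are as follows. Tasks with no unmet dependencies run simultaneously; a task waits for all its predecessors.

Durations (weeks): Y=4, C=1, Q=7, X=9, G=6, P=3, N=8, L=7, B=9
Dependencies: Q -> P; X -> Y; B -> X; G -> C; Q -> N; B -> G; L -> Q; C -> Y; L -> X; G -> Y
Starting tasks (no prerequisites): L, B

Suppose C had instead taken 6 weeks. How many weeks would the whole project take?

Critical path before the change: L→Q→N = 7+7+8 = 22 giving 22 weeks.
The longest path through C is only 20 weeks, so C has float 2.
The binding chain switches to B→G→C→Y = 9+6+6+4 = 25; finish 25 weeks.

25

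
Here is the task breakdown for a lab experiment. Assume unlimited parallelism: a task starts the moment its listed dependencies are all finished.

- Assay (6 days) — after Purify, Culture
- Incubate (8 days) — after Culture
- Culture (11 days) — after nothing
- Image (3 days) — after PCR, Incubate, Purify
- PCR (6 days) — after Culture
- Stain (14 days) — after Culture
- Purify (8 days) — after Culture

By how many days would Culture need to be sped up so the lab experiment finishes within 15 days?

10

Current finish: 25 days; target: 15.
Culture is on every critical path, so each day cut from Culture cuts the finish by one (this holds down to a finish of 15).
Need 25 − 15 = 10 days off Culture → Culture becomes 1 day, finish becomes 15.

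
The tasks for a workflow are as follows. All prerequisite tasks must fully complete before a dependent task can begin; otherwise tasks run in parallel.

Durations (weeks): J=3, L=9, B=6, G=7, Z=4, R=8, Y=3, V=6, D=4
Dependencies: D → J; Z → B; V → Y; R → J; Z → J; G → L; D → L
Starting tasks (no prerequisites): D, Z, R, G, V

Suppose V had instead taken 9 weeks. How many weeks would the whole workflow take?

The binding path is G→L = 7+9 = 16; finish at 16 weeks.
The longest path through V is only 9 weeks, so V has float 7.
No other chain overtakes it, so the finish is 16 weeks.

16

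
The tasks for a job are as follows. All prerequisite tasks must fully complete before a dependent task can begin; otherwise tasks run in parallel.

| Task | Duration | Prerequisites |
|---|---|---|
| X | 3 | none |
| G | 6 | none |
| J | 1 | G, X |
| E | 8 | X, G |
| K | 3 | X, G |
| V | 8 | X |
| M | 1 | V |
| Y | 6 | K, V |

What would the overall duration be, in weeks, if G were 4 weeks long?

17

The binding path is X→V→Y = 3+8+6 = 17; finish at 17 weeks.
The longest path through G is only 15 weeks, so G has float 2.
That remains the longest chain; total 17 weeks.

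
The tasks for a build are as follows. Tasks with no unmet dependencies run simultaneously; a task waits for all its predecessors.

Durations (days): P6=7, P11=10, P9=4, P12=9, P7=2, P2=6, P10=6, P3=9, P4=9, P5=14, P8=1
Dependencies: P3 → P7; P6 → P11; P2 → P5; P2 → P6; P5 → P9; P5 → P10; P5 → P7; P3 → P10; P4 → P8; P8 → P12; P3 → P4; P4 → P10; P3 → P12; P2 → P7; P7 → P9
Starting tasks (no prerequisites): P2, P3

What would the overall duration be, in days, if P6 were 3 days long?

28

As given, the longest chain is P3→P4→P8→P12 = 9+9+1+9 = 28, so the finish is 28 days.
P6 is off the critical path — its longest chain is 23 days, giving 5 of slack.
The critical path is still P3→P4→P8→P12; finish is now 28 days.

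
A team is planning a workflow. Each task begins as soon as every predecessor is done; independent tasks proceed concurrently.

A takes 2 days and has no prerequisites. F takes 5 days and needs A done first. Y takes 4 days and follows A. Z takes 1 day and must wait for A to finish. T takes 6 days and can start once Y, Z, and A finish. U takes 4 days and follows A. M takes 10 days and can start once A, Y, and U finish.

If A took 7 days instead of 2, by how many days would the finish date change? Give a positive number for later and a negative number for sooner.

5

Critical path before the change: A→Y→M = 2+4+10 = 16 giving 16 days.
Since A is critical, the +5 change carries straight to that chain (now 21 days).
That remains the longest chain; total 21 days.
Change in finish: 21 − 16 = +5 days.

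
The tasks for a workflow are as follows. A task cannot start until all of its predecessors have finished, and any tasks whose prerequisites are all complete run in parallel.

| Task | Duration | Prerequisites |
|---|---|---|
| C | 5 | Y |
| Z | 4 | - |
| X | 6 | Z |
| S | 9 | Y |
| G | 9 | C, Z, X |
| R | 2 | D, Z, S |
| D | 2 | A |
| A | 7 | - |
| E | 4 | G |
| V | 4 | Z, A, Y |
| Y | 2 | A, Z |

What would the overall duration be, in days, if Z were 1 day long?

Actual critical path: A→Y→C→G→E = 7+2+5+9+4 = 27 ⇒ 27 days.
The longest path through Z is only 24 days, so Z has float 3.
The critical path is still A→Y→C→G→E; finish is now 27 days.

27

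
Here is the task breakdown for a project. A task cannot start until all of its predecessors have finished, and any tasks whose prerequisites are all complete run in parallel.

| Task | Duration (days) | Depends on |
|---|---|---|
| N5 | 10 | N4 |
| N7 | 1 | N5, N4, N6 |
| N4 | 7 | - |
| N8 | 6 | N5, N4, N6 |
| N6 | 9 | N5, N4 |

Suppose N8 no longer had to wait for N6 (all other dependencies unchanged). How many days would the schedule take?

27

With the dependency in place, N4→N5→N6→N8 = 7+10+9+6 = 32 sets the finish at 32 days.
Without N6→N8, N8's earliest start moves from 26 to 17.
New critical path: N4→N5→N6→N7 = 7+10+9+1 = 27 ⇒ 27 days.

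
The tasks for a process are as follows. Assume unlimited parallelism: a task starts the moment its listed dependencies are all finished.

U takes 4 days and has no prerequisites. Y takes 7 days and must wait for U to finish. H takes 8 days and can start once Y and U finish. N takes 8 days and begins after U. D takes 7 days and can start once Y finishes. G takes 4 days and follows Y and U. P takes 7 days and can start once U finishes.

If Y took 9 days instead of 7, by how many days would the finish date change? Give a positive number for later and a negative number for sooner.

Baseline: U→Y→H = 4+7+8 = 19 → 19 days.
Y is on the critical path; changing it to 9 makes that path 21 days.
That remains the longest chain; total 21 days.
Change in finish: 21 − 19 = +2 days.

2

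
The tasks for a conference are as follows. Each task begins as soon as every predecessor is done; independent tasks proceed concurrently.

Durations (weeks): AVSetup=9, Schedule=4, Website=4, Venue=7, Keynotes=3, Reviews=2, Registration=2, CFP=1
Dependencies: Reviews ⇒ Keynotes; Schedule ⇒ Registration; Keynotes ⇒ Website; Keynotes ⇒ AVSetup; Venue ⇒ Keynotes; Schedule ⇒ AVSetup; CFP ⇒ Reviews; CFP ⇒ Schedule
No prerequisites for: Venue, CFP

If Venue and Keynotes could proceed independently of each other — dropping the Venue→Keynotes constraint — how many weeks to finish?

Before: longest chain Venue→Keynotes→AVSetup = 7+3+9 = 19, finish 19.
Without Venue→Keynotes, Keynotes's earliest start moves from 7 to 3.
After: CFP→Reviews→Keynotes→AVSetup = 1+2+3+9 = 15 → 15 weeks.

15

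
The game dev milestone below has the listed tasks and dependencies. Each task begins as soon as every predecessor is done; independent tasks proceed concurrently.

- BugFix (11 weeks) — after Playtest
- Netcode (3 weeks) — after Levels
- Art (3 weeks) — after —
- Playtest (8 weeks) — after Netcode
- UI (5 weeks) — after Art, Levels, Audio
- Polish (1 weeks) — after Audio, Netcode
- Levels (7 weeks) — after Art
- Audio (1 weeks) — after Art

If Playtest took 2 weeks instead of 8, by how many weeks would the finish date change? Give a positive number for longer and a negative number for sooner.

Critical path before the change: Art→Levels→Netcode→Playtest→BugFix = 3+7+3+8+11 = 32 giving 32 weeks.
Playtest is on the critical path; changing it to 2 makes that path 26 weeks.
That remains the longest chain; total 26 weeks.
Change in finish: 26 − 32 = -6 weeks.

-6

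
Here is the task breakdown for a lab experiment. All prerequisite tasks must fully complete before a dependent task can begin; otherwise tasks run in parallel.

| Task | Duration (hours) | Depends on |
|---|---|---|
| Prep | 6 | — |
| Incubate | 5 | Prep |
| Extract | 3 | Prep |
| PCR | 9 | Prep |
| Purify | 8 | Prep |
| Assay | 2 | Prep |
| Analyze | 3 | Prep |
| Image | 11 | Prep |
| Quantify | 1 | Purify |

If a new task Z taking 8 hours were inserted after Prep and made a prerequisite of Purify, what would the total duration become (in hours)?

23

Originally the plan takes 17 hours.
With Z inserted, Purify now waits for max(Prep, Z).
New critical path: Prep→Z→Purify→Quantify = 6+8+8+1 = 23 ⇒ 23 hours.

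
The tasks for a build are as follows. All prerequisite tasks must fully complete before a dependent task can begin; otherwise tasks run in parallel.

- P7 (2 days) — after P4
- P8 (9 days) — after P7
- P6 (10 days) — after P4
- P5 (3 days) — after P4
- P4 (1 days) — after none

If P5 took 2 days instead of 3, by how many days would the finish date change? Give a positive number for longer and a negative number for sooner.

The binding path is P4→P7→P8 = 1+2+9 = 12; finish at 12 days.
The longest path through P5 is only 4 days, so P5 has float 8.
The critical path is still P4→P7→P8; finish is now 12 days.
Change in finish: 12 − 12 = +0 days.

0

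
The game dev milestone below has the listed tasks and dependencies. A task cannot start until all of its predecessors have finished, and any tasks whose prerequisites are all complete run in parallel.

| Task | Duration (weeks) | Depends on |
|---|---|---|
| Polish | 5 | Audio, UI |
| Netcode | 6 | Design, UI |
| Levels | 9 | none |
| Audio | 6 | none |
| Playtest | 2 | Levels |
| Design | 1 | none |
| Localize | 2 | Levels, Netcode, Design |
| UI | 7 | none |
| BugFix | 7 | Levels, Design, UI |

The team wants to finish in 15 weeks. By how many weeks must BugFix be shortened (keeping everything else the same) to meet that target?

1

Current finish: 16 weeks; target: 15.
BugFix is on every critical path, so each week cut from BugFix cuts the finish by one (this holds down to a finish of 15).
Need 16 − 15 = 1 week off BugFix → BugFix becomes 6 weeks, finish becomes 15.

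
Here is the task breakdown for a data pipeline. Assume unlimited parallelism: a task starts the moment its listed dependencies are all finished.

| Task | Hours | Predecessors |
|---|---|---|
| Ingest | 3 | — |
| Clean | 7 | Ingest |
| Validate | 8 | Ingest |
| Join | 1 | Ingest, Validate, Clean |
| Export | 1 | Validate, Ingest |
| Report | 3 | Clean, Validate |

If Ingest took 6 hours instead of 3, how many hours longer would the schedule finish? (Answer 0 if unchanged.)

3

Actual critical path: Ingest→Validate→Report = 3+8+3 = 14 ⇒ 14 hours.
Ingest lies on that path, so at 6 hours the path becomes 17 hours.
That remains the longest chain; total 17 hours.
Change in finish: 17 − 14 = +3 hours.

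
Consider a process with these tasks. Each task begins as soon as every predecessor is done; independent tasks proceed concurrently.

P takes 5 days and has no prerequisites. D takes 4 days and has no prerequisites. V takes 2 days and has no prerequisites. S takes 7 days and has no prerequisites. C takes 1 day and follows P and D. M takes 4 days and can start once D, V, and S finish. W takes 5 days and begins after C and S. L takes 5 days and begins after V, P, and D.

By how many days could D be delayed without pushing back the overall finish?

The longest chain is S→W = 7+5 = 12; overall finish 12 days.
Longest path through D: 10 days (earliest finish 4, latest finish 6).
Float = 12 − 10 = 2.

2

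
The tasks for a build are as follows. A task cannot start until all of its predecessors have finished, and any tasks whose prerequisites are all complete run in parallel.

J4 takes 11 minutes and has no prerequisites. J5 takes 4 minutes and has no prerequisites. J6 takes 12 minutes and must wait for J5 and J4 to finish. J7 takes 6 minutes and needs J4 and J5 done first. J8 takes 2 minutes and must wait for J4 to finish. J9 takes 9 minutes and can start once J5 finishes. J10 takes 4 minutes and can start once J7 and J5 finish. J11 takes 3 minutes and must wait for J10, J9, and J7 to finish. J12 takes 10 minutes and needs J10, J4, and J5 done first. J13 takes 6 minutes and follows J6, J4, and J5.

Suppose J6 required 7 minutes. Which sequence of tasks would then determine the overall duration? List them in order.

Actual critical path: J4→J7→J10→J12 = 11+6+4+10 = 31 ⇒ 31 minutes.
The longest path through J6 is only 29 minutes, so J6 has float 2.
That remains the longest chain; total 31 minutes.

J4, J7, J10, J12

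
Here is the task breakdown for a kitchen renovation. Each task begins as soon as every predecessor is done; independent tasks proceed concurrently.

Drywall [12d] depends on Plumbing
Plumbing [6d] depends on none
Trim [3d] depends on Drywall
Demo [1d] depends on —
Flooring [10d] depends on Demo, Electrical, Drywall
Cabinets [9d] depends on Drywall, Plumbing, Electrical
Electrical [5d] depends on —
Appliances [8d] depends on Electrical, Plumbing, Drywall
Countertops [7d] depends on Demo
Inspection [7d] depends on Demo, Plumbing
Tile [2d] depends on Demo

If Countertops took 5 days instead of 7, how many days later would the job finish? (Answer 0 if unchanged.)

Baseline: Plumbing→Drywall→Flooring = 6+12+10 = 28 → 28 days.
The longest path through Countertops is only 8 days, so Countertops has float 20.
No other chain overtakes it, so the finish is 28 days.
Change in finish: 28 − 28 = +0 days.

0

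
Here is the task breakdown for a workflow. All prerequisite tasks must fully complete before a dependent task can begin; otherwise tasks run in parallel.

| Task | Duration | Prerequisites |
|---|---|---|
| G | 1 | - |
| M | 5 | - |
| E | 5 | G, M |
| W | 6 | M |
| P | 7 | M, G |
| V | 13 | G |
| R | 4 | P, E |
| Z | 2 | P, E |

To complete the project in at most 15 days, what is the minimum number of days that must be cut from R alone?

Current finish: 16 days; target: 15.
R is on every critical path, so each day cut from R cuts the finish by one (this holds down to a finish of 14).
Need 16 − 15 = 1 day off R → R becomes 3 days, finish becomes 15.

1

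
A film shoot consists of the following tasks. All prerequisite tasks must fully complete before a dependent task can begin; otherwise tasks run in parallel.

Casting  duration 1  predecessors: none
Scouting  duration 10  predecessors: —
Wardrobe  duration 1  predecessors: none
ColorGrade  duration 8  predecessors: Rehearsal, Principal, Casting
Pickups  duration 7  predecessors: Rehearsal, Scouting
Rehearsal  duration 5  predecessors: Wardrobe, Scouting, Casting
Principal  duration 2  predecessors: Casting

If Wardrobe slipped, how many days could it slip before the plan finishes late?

9

The longest chain is Scouting→Rehearsal→ColorGrade = 10+5+8 = 23; overall finish 23 days.
Wardrobe finishes as early as 1 and must finish by 10.
Float = 23 − 14 = 9.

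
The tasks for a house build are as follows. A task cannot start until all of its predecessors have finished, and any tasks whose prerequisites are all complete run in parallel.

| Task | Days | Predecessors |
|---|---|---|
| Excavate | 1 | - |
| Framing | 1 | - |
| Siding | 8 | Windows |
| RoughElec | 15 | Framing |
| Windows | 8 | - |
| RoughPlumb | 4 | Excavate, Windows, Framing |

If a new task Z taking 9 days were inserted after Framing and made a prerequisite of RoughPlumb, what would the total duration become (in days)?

Originally the job takes 16 days.
With Z inserted, RoughPlumb now waits for max(Excavate, Windows, Framing, Z).
New critical path: Framing→RoughElec = 1+15 = 16 ⇒ 16 days.

16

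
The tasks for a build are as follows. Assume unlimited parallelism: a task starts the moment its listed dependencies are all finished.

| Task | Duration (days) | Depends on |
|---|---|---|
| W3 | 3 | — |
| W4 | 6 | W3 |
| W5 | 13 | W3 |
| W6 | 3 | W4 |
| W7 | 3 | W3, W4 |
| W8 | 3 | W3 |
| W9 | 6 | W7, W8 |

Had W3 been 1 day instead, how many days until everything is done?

Actual critical path: W3→W4→W7→W9 = 3+6+3+6 = 18 ⇒ 18 days.
Since W3 is critical, the -2 change carries straight to that chain (now 16 days).
That remains the longest chain; total 16 days.

16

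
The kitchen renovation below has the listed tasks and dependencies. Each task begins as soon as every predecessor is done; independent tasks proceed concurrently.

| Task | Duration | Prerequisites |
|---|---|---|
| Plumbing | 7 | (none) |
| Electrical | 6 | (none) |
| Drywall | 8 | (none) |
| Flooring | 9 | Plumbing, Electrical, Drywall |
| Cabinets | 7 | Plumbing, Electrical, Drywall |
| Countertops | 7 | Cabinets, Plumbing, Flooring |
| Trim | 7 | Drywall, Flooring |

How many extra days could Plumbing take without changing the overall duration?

1

Critical path: Drywall→Flooring→Countertops = 8+9+7 = 24, so the finish is 24 days.
Plumbing finishes as early as 7 and must finish by 8.
Slack of Plumbing = 1 − 0 = 1 day.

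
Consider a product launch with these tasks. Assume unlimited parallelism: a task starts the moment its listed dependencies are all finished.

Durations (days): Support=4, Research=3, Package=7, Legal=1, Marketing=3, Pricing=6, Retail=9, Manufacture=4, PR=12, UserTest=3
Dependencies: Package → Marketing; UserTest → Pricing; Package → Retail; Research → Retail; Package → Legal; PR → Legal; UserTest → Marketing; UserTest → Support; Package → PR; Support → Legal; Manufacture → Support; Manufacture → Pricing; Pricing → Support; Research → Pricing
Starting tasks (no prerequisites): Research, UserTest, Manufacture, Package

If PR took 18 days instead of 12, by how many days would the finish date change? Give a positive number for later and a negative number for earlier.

As given, the longest chain is Package→PR→Legal = 7+12+1 = 20, so the finish is 20 days.
Since PR is critical, the +6 change carries straight to that chain (now 26 days).
No other chain overtakes it, so the finish is 26 days.
Change in finish: 26 − 20 = +6 days.

6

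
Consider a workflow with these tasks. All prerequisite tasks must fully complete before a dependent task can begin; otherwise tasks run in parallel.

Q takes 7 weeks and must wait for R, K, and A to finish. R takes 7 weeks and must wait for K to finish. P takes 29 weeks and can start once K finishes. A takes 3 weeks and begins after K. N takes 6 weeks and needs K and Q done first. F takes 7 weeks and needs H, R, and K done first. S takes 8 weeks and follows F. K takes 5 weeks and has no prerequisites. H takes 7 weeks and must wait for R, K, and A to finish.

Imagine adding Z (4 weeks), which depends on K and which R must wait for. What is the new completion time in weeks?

38

Originally the project takes 34 weeks.
With Z inserted, R now waits for max(K, Z).
New critical path: K→Z→R→H→F→S = 5+4+7+7+7+8 = 38 ⇒ 38 weeks.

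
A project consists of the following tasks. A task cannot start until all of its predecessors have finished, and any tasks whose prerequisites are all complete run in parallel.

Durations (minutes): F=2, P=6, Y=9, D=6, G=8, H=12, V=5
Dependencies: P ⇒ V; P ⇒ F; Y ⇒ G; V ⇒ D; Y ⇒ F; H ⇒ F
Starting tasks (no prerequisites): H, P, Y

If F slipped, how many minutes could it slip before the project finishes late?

Critical path: P→V→D = 6+5+6 = 17, so the finish is 17 minutes.
F finishes as early as 14 and must finish by 17.
So F can slip 17 − 14 = 3 minutes.

3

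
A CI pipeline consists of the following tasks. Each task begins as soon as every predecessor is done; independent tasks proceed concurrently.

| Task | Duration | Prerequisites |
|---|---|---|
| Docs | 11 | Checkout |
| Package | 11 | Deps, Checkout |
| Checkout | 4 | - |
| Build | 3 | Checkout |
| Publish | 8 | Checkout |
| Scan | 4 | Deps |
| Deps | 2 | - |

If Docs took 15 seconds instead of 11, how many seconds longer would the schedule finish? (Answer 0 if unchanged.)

The binding path is Checkout→Docs = 4+11 = 15; finish at 15 seconds.
Since Docs is critical, the +4 change carries straight to that chain (now 19 seconds).
The critical path is still Checkout→Docs; finish is now 19 seconds.
Change in finish: 19 − 15 = +4 seconds.

4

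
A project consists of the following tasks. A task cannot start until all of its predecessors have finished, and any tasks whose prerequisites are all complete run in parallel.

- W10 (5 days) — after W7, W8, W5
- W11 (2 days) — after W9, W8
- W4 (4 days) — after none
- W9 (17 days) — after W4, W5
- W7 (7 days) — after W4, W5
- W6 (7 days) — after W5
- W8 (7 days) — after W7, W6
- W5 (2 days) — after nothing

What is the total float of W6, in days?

The longest chain is W4→W7→W8→W10 = 4+7+7+5 = 23; overall finish 23 days.
The longest chain containing W6 totals 21 days.
So W6 can slip 11 − 9 = 2 days.

2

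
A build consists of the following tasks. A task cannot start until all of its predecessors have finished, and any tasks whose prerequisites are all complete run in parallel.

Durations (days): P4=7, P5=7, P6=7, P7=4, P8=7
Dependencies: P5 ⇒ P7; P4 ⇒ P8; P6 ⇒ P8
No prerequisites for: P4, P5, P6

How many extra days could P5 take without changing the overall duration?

Critical path: P4→P8 = 7+7 = 14, so the finish is 14 days.
Longest path through P5: 11 days (earliest finish 7, latest finish 10).
Float = 14 − 11 = 3.

3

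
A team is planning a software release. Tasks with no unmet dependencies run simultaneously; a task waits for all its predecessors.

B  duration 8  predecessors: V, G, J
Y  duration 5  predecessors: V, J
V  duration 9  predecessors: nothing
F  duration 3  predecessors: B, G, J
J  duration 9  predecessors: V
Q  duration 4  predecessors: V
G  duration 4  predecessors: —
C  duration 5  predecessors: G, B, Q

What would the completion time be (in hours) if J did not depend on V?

With the dependency in place, V→J→B→C = 9+9+8+5 = 31 sets the finish at 31 hours.
Without V→J, J's earliest start moves from 9 to 0.
The longest chain is now V→B→C = 9+8+5 = 22, so the software release takes 22 hours.

22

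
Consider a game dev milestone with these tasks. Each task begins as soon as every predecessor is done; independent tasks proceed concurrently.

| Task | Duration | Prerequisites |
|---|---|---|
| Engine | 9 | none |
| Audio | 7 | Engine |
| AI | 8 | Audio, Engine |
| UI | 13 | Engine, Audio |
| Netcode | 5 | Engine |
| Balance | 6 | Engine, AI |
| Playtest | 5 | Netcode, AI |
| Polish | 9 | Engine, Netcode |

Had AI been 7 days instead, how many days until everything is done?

Actual critical path: Engine→Audio→AI→Balance = 9+7+8+6 = 30 ⇒ 30 days.
AI lies on that path, so at 7 days the path becomes 29 days.
No other chain overtakes it, so the finish is 29 days.

29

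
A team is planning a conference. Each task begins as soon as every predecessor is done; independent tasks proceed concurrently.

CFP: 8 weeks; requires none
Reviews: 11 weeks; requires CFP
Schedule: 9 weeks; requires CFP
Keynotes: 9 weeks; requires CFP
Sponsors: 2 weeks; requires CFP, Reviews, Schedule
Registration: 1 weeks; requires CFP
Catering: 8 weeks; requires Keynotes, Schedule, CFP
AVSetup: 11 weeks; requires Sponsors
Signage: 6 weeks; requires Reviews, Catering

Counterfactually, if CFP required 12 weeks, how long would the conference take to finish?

36

Actual critical path: CFP→Reviews→Sponsors→AVSetup = 8+11+2+11 = 32 ⇒ 32 weeks.
CFP lies on that path, so at 12 weeks the path becomes 36 weeks.
No other chain overtakes it, so the finish is 36 weeks.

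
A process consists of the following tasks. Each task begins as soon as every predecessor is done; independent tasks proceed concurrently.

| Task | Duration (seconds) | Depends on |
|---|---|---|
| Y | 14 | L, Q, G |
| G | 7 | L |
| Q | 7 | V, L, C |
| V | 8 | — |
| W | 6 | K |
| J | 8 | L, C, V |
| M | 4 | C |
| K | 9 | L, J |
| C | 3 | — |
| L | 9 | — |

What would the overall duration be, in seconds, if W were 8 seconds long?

34

Baseline: L→J→K→W = 9+8+9+6 = 32 → 32 seconds.
Since W is critical, the +2 change carries straight to that chain (now 34 seconds).
The critical path is still L→J→K→W; finish is now 34 seconds.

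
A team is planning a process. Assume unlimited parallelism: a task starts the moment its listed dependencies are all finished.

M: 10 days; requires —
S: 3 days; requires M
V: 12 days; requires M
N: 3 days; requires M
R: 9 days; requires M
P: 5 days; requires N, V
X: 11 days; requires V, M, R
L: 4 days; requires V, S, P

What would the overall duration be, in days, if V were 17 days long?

As given, the longest chain is M→V→X = 10+12+11 = 33, so the finish is 33 days.
V is on the critical path; changing it to 17 makes that path 38 days.
The critical path is still M→V→X; finish is now 38 days.

38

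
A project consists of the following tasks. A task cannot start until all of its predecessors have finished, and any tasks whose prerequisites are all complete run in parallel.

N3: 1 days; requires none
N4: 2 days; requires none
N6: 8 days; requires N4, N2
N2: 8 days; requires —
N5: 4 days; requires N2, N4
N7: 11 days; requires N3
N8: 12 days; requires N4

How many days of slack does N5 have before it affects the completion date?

Critical path: N2→N6 = 8+8 = 16, so the finish is 16 days.
N5 finishes as early as 12 and must finish by 16.
Float = 16 − 12 = 4.

4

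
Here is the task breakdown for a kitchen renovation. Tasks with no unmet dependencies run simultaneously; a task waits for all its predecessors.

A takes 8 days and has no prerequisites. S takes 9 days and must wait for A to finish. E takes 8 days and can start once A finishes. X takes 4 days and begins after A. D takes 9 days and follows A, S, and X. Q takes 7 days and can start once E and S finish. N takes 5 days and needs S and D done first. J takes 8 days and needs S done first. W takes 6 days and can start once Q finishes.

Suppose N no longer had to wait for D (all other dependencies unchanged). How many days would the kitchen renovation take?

Before: longest chain A→S→D→N = 8+9+9+5 = 31, finish 31.
Without D→N, N's earliest start moves from 26 to 17.
New critical path: A→S→Q→W = 8+9+7+6 = 30 ⇒ 30 days.

30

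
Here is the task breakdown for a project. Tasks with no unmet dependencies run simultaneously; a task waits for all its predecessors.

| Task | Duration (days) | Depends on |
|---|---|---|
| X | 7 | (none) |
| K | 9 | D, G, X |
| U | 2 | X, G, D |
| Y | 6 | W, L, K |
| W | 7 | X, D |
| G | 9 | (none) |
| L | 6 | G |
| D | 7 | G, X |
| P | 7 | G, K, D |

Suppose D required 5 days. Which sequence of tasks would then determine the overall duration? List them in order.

G, D, K, P

Critical path before the change: G→D→K→P = 9+7+9+7 = 32 giving 32 days.
D lies on that path, so at 5 days the path becomes 30 days.
No other chain overtakes it, so the finish is 30 days.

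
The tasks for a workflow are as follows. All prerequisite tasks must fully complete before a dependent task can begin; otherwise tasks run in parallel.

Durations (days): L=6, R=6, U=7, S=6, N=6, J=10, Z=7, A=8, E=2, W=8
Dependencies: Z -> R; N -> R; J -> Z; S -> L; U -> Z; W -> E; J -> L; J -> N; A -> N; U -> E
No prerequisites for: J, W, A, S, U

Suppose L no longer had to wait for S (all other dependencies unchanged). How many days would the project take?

23

With the dependency in place, J→Z→R = 10+7+6 = 23 sets the finish at 23 days.
Dropping S→L doesn't change L's earliest start (10); another predecessor still binds.
The longest chain is now J→Z→R = 10+7+6 = 23, so the project takes 23 days.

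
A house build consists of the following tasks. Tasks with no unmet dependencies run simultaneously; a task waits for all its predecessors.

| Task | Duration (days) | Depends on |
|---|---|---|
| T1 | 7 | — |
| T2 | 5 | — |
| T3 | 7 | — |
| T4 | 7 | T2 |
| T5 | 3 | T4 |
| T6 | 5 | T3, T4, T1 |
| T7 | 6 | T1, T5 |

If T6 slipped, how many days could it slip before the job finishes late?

4

Critical path: T2→T4→T5→T7 = 5+7+3+6 = 21, so the finish is 21 days.
Longest path through T6: 17 days (earliest finish 17, latest finish 21).
So T6 can slip 21 − 17 = 4 days.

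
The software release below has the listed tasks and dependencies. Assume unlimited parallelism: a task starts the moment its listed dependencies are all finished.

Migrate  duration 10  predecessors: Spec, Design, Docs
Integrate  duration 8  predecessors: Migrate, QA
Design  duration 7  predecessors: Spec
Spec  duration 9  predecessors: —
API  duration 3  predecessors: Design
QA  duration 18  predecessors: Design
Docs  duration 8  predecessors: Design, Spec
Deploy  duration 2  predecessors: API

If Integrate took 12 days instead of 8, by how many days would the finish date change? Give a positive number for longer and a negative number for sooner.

Actual critical path: Spec→Design→Docs→Migrate→Integrate = 9+7+8+10+8 = 42 ⇒ 42 days.
Since Integrate is critical, the +4 change carries straight to that chain (now 46 days).
The critical path is still Spec→Design→Docs→Migrate→Integrate; finish is now 46 days.
Change in finish: 46 − 42 = +4 days.

4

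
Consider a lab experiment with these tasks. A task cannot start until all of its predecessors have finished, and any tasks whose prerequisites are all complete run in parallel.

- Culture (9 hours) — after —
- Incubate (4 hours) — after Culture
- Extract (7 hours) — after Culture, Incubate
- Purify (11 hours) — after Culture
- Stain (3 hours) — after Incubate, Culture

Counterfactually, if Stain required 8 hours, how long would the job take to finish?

21

Baseline: Culture→Incubate→Extract = 9+4+7 = 20 → 20 hours.
The longest path through Stain is only 16 hours, so Stain has float 4.
New critical path: Culture→Incubate→Stain = 9+4+8 = 21 ⇒ 21 hours.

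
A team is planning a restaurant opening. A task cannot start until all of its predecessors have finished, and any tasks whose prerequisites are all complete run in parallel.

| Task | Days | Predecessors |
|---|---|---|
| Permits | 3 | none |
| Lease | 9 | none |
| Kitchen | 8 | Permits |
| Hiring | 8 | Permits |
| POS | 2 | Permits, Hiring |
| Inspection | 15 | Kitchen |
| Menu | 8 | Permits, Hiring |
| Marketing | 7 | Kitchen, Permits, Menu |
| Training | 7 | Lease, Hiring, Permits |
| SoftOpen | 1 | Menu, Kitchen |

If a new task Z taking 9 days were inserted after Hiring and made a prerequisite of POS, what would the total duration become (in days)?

26

Originally the restaurant opening takes 26 days.
With Z inserted, POS now waits for max(Permits, Hiring, Z).
New critical path: Permits→Kitchen→Inspection = 3+8+15 = 26 ⇒ 26 days.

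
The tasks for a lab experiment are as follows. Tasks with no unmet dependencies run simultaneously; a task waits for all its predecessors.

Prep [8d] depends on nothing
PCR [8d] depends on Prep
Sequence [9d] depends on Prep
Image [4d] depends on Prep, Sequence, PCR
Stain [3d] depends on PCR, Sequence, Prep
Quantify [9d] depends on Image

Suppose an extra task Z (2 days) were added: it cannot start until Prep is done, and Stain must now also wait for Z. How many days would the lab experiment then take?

30

Originally the lab experiment takes 30 days.
With Z inserted, Stain now waits for max(PCR, Sequence, Prep, Z).
New critical path: Prep→Sequence→Image→Quantify = 8+9+4+9 = 30 ⇒ 30 days.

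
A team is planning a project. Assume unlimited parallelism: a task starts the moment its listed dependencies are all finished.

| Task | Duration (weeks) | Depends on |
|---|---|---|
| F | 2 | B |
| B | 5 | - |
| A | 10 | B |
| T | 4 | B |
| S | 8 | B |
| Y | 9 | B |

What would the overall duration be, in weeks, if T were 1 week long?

15

Critical path before the change: B→A = 5+10 = 15 giving 15 weeks.
T has 6 weeks of float (longest path through it is 9).
That remains the longest chain; total 15 weeks.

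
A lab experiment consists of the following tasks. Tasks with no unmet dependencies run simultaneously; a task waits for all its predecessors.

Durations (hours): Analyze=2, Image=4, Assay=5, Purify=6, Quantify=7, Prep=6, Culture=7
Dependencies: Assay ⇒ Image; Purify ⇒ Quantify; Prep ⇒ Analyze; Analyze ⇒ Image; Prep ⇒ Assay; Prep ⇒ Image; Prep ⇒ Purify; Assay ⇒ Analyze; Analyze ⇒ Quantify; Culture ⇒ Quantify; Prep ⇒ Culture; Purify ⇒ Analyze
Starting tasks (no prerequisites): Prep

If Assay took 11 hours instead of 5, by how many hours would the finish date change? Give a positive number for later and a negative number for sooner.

Actual critical path: Prep→Purify→Analyze→Quantify = 6+6+2+7 = 21 ⇒ 21 hours.
Assay is off the critical path — its longest chain is 20 hours, giving 1 of slack.
The binding chain switches to Prep→Assay→Analyze→Quantify = 6+11+2+7 = 26; finish 26 hours.
Change in finish: 26 − 21 = +5 hours.

5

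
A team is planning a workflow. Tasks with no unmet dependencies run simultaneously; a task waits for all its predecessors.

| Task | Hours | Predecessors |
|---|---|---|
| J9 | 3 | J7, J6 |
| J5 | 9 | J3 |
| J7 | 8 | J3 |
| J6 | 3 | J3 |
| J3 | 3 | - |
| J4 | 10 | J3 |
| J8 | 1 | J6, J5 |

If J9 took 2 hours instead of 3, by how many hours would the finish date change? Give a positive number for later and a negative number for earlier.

-1

Actual critical path: J3→J7→J9 = 3+8+3 = 14 ⇒ 14 hours.
J9 lies on that path, so at 2 hours the path becomes 13 hours.
New critical path: J3→J4 = 3+10 = 13 ⇒ 13 hours.
Change in finish: 13 − 14 = -1 hours.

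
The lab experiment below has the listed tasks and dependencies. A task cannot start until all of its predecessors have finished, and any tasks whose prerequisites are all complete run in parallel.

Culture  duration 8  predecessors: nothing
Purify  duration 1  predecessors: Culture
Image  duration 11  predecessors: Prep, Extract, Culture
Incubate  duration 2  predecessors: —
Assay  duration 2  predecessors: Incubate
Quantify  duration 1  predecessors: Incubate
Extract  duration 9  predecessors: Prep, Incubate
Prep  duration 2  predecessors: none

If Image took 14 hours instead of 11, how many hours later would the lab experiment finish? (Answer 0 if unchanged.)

Baseline: Prep→Extract→Image = 2+9+11 = 22 → 22 hours.
Image is on the critical path; changing it to 14 makes that path 25 hours.
No other chain overtakes it, so the finish is 25 hours.
Change in finish: 25 − 22 = +3 hours.

3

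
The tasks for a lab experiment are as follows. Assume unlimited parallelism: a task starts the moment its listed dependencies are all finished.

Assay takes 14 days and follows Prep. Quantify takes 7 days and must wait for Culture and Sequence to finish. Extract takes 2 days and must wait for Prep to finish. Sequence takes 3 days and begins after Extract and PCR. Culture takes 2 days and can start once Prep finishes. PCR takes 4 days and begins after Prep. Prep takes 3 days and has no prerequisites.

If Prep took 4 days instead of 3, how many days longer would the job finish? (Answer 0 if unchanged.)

The binding path is Prep→PCR→Sequence→Quantify = 3+4+3+7 = 17; finish at 17 days.
Prep is on the critical path; changing it to 4 makes that path 18 days.
That remains the longest chain; total 18 days.
Change in finish: 18 − 17 = +1 days.

1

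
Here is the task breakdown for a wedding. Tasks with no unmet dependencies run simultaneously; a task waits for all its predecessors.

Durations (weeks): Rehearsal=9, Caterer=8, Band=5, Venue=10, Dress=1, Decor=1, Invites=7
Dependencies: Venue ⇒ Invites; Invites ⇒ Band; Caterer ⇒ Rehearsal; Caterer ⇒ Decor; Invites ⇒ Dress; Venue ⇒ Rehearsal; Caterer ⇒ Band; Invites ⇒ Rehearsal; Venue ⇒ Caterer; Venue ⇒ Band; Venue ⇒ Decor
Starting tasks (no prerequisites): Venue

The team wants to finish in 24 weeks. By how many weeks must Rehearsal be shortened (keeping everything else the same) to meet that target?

3

Current finish: 27 weeks; target: 24.
Rehearsal is on every critical path, so each week cut from Rehearsal cuts the finish by one (this holds down to a finish of 23).
Need 27 − 24 = 3 weeks off Rehearsal → Rehearsal becomes 6 weeks, finish becomes 24.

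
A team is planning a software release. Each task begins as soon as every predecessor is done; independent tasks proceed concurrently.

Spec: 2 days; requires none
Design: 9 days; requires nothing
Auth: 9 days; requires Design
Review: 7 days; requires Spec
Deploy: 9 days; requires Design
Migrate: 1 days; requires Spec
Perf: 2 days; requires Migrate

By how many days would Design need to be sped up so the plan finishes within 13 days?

5

Current finish: 18 days; target: 13.
Design is on every critical path, so each day cut from Design cuts the finish by one (this holds down to a finish of 10).
Need 18 − 13 = 5 days off Design → Design becomes 4 days, finish becomes 13.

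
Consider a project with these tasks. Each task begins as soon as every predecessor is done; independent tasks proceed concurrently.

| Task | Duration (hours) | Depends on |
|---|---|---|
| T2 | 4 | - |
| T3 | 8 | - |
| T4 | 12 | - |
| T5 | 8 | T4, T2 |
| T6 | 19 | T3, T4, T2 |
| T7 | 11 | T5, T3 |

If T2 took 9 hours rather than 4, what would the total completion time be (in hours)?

31

The binding path is T4→T5→T7 = 12+8+11 = 31; finish at 31 hours.
T2 is off the critical path — its longest chain is 23 hours, giving 8 of slack.
The critical path is still T4→T5→T7; finish is now 31 hours.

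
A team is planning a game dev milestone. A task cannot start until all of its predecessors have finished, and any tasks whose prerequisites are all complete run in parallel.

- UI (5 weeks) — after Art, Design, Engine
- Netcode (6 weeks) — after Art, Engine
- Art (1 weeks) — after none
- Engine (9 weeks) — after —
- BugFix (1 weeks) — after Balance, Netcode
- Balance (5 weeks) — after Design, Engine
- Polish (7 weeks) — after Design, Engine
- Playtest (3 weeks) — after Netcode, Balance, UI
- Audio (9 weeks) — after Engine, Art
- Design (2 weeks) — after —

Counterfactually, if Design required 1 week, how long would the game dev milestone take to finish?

18

As given, the longest chain is Engine→Audio = 9+9 = 18, so the finish is 18 weeks.
Design has 8 weeks of float (longest path through it is 10).
The critical path is still Engine→Audio; finish is now 18 weeks.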